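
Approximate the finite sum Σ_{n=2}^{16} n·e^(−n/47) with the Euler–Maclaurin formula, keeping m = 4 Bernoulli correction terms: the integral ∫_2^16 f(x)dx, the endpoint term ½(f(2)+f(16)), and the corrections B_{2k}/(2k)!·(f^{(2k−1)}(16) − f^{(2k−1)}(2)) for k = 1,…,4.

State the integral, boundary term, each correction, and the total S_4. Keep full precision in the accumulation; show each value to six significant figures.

The integral term ∫_2^16 x·e^(−x/47) dx = 100.401.
Boundary: ½(f(2) + f(16)) = ½(1.91668 + 11.3835) = 6.65008.
Integral + boundary = 107.051.
k=1: B_{2}/(2)! × [f^{(1)}(16) − f^{(1)}(2)] = 1/12 × (0.469266 − 0.917559) = -0.0373578.
Running total after k=1: 107.013.
k=2: B_{4}/(4)! × [f^{(3)}(16) − f^{(3)}(2)] = −1/720 × (0.000856587 − 0.00128304) = 5.92297e-07.
Running total after k=2: 107.013.
k=3: B_{6}/(6)! × [f^{(5)}(16) − f^{(5)}(2)] = 1/30240 × (6.79376e-07 − 9.73612e-07) = -9.73005e-12.
Running total after k=3: 107.013.
k=4: B_{8}/(8)! × [f^{(7)}(16) − f^{(7)}(2)] = −1/1209600 × (4.39556e-10 − 6.18560e-10) = 1.47986e-16.

S_4 ≈ 107.013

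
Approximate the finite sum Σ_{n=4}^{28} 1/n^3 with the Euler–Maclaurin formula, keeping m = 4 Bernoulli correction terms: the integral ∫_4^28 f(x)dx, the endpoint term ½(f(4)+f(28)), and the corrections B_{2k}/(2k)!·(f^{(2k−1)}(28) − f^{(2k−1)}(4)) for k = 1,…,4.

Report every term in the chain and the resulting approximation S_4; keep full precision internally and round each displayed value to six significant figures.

S_4 ≈ 0.0394045

Integral: ∫_4^28 1/x^3 dx = 0.0306122.
½[f(4) + f(28)] = ½[0.0156250 + 4.55539e-05] = 0.00783528.
So far: 0.0384475.
Correction k=1: B_{2}/2! · (f^{(1)}(28) − f^{(1)}(4)) = 1/12 · (-4.88078e-06 − (-0.0117188)) = 0.000976156.
Partial sum through k=1: 0.0394237.
Correction k=2: B_{4}/4! · (f^{(3)}(28) − f^{(3)}(4)) = −1/720 · (-1.24510e-07 − (-0.0146484)) = -2.03449e-05.
Partial sum through k=2: 0.0394033.
Correction k=3: B_{6}/6! · (f^{(5)}(28) − f^{(5)}(4)) = 1/30240 · (-6.67016e-09 − (-0.0384521)) = 1.27157e-06.
Partial sum through k=3: 0.0394046.
Correction k=4: B_{8}/8! · (f^{(7)}(28) − f^{(7)}(4)) = −1/1209600 · (-6.12566e-10 − (-0.173035)) = -1.43051e-07.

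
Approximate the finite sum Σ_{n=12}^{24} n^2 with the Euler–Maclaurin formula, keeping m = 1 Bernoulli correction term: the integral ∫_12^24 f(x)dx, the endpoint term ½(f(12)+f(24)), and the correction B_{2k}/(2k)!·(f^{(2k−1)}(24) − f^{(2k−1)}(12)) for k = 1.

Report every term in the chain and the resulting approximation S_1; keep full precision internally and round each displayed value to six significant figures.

S_1 ≈ 4394.00

Integral: ∫_12^24 x^2 dx = 4032.00.
Endpoint term: (f(12) + f(24))/2 = (144.000 + 576.000)/2 = 360.000.
So far: 4392.00.
Correction k=1: B_{2}/2! · (f^{(1)}(24) − f^{(1)}(12)) = 1/12 · (48.0000 − 24.0000) = 2.00000.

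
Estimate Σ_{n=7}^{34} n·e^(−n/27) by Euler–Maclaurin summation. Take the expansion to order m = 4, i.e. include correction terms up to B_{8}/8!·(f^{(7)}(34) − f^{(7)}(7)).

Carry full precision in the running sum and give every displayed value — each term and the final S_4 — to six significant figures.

S_4 ≈ 248.298

Integral: ∫_7^34 x·e^(−x/27) dx = 240.825.
Endpoint term: (f(7) + f(34))/2 = (5.40136 + 9.65138)/2 = 7.52637.
Integral + boundary = 248.352.
Correction k=1: B_{2}/2! · (f^{(1)}(34) − f^{(1)}(7)) = 1/12 · (-0.0735944 − 0.571573) = -0.0537639.
Partial sum through k=1: 248.298.
Correction k=2: B_{4}/4! · (f^{(3)}(34) − f^{(3)}(7)) = −1/720 · (0.000677824 − 0.00290099) = 3.08772e-06.
Partial sum through k=2: 248.298.
Correction k=3: B_{6}/6! · (f^{(5)}(34) − f^{(5)}(7)) = 1/30240 · (1.99808e-06 − 6.88329e-06) = -1.61548e-10.
Partial sum through k=3: 248.298.
Correction k=4: B_{8}/8! · (f^{(7)}(34) − f^{(7)}(7)) = −1/1209600 · (4.20626e-09 − 1.34255e-08) = 7.62172e-15.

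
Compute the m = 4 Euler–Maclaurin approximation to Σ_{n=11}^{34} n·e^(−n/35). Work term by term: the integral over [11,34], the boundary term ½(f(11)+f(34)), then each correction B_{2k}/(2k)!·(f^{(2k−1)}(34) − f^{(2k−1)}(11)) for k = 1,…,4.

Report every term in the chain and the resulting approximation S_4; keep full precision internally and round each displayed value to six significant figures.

S_4 ≈ 272.032

∫_11^34 x·e^(−x/35) dx evaluates to 261.621.
Endpoint term: (f(11) + f(34))/2 = (8.03341 + 12.8704)/2 = 10.4519.
Integral + boundary = 272.073.
k=1: B_{2}/(2)! × [f^{(1)}(34) − f^{(1)}(11)] = 1/12 × (0.0108155 − 0.500784) = -0.0408307.
Running total after k=1: 272.032.
k=2: B_{4}/(4)! × [f^{(3)}(34) − f^{(3)}(11)] = −1/720 × (0.000626857 − 0.00160115) = 1.35318e-06.
Running total after k=2: 272.032.
k=3: B_{6}/(6)! × [f^{(5)}(34) − f^{(5)}(11)] = 1/30240 × (1.01623e-06 − 2.28040e-06) = -4.18045e-11.
Running total after k=3: 272.032.
k=4: B_{8}/(8)! × [f^{(7)}(34) − f^{(7)}(11)] = −1/1209600 × (1.24142e-09 − 2.65612e-09) = 1.16955e-15.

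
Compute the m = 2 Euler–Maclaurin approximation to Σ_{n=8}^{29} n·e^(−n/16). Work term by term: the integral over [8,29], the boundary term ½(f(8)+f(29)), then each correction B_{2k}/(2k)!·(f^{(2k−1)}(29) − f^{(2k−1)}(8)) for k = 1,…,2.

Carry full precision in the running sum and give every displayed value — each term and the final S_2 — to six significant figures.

∫_8^29 x·e^(−x/16) dx evaluates to 115.371.
Endpoint term: (f(8) + f(29))/2 = (4.85225 + 4.73412)/2 = 4.79318.
Integral + boundary = 120.164.
Correction k=1: B_{2}/2! · (f^{(1)}(29) − f^{(1)}(8)) = 1/12 · (-0.132637 − 0.303265) = -0.0363252.
After k=1: 120.128.
Correction k=2: B_{4}/4! · (f^{(3)}(29) − f^{(3)}(8)) = −1/720 · (0.000757242 − 0.00592315) = 7.17487e-06.

S_2 ≈ 120.128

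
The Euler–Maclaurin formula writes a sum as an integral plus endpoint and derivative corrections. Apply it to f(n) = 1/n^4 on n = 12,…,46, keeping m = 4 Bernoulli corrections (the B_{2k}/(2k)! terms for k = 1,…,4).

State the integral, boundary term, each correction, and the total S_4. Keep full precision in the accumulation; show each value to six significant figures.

S_4 ≈ 0.000215034

The integral term ∫_12^46 1/x^4 dx = 0.000189477.
Boundary: ½(f(12) + f(46)) = ½(4.82253e-05 + 2.23341e-07) = 2.42243e-05.
So far: 0.000213701.
k=1: B_{2}/(2)! × [f^{(1)}(46) − f^{(1)}(12)] = 1/12 × (-1.94210e-08 − (-1.60751e-05)) = 1.33797e-06.
Running total after k=1: 0.000215039.
k=2: B_{4}/(4)! × [f^{(3)}(46) − f^{(3)}(12)] = −1/720 × (-2.75345e-10 − (-3.34898e-06)) = -4.65098e-09.
Running total after k=2: 0.000215034.
k=3: B_{6}/(6)! × [f^{(5)}(46) − f^{(5)}(12)] = 1/30240 × (-7.28700e-12 − (-1.30238e-06)) = 4.30679e-11.
Running total after k=3: 0.000215034.
k=4: B_{8}/(8)! × [f^{(7)}(46) − f^{(7)}(12)] = −1/1209600 × (-3.09939e-13 − (-8.13988e-07)) = -6.72940e-13.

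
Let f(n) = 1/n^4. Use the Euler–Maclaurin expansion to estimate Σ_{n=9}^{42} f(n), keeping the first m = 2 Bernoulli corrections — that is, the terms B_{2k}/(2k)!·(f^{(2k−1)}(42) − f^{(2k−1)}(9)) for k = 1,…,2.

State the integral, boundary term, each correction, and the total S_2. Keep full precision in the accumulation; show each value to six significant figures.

S_2 ≈ 0.000534724

∫_9^42 1/x^4 dx evaluates to 0.000452748.
½[f(9) + f(42)] = ½[0.000152416 + 3.21368e-07] = 7.63686e-05.
Running total after boundary: 0.000529117.
Correction k=1: B_{2}/2! · (f^{(1)}(42) − f^{(1)}(9)) = 1/12 · (-3.06065e-08 − (-6.77404e-05)) = 5.64248e-06.
Partial sum through k=1: 0.000534759.
Correction k=2: B_{4}/4! · (f^{(3)}(42) − f^{(3)}(9)) = −1/720 · (-5.20519e-10 − (-2.50890e-05)) = -3.48451e-08.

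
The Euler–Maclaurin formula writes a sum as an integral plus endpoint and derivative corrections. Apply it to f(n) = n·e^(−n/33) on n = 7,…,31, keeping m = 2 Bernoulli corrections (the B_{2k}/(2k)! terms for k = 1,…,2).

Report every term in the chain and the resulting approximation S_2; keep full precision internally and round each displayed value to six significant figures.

∫_7^31 x·e^(−x/33) dx evaluates to 242.198.
Boundary: ½(f(7) + f(31)) = ½(5.66207 + 12.1168) = 8.88944.
So far: 251.087.
Order-1 term: 1/12 · (0.0236888 − 0.637289) = -0.0511333.
After k=1: 251.036.
Order-2 term: −1/720 · (0.000739594 − 0.00207073) = 1.84880e-06.

S_2 ≈ 251.036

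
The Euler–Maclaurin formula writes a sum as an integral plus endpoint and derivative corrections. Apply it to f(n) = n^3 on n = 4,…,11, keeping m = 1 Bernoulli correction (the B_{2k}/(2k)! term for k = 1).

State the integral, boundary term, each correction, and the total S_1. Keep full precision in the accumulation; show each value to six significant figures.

The integral term ∫_4^11 x^3 dx = 3596.25.
Boundary: ½(f(4) + f(11)) = ½(64.0000 + 1331.00) = 697.500.
So far: 4293.75.
Order-1 term: 1/12 · (363.000 − 48.0000) = 26.2500.

S_1 ≈ 4320.00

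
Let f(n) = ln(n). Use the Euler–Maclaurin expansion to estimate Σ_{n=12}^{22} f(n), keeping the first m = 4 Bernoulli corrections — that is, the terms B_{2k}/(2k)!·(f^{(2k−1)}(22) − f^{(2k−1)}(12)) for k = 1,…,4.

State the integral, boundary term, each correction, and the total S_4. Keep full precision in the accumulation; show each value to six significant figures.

S_4 ≈ 30.9689

Integral: ∫_12^22 ln(x) dx = 28.1841.
Boundary: ½(f(12) + f(22)) = ½(2.48491 + 3.09104) = 2.78797.
So far: 30.9720.
k=1: B_{2}/(2)! × [f^{(1)}(22) − f^{(1)}(12)] = 1/12 × (0.0454545 − 0.0833333) = -0.00315657.
Running total after k=1: 30.9689.
k=2: B_{4}/(4)! × [f^{(3)}(22) − f^{(3)}(12)] = −1/720 × (0.000187829 − 0.00115741) = 1.34664e-06.
Running total after k=2: 30.9689.
k=3: B_{6}/(6)! × [f^{(5)}(22) − f^{(5)}(12)] = 1/30240 × (4.65691e-06 − 9.64506e-05) = -3.03551e-09.
Running total after k=3: 30.9689.
k=4: B_{8}/(8)! × [f^{(7)}(22) − f^{(7)}(12)] = −1/1209600 × (2.88651e-07 − 2.00939e-05) = 1.63734e-11.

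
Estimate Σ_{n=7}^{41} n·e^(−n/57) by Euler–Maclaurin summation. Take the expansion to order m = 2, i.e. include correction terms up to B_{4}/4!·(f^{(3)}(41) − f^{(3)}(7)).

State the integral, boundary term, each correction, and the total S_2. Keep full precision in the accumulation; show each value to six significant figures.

∫_7^41 x·e^(−x/57) dx evaluates to 505.510.
Boundary: ½(f(7) + f(41)) = ½(6.19104 + 19.9709) = 13.0809.
Integral + boundary = 518.591.
Correction k=1: B_{2}/2! · (f^{(1)}(41) − f^{(1)}(7)) = 1/12 · (0.136728 − 0.775820) = -0.0532576.
After k=1: 518.537.
Correction k=2: B_{4}/4! · (f^{(3)}(41) − f^{(3)}(7)) = −1/720 · (0.000341926 − 0.000783222) = 6.12912e-07.

S_2 ≈ 518.537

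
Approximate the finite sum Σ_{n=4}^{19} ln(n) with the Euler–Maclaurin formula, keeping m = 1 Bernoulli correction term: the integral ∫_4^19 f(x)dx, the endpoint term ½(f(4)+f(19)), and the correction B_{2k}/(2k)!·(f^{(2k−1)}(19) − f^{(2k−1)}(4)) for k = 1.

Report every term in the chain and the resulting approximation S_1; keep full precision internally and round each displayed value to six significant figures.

∫_4^19 ln(x) dx evaluates to 35.3992.
Endpoint term: (f(4) + f(19))/2 = (1.38629 + 2.94444)/2 = 2.16537.
Running total after boundary: 37.5645.
Correction k=1: B_{2}/2! · (f^{(1)}(19) − f^{(1)}(4)) = 1/12 · (0.0526316 − 0.250000) = -0.0164474.

S_1 ≈ 37.5481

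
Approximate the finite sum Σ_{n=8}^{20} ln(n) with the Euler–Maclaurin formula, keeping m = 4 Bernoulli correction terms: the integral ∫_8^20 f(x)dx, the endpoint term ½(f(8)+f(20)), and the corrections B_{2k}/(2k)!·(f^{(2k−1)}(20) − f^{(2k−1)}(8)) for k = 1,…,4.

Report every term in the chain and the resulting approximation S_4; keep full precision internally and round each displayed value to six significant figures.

S_4 ≈ 33.8105

∫_8^20 ln(x) dx evaluates to 31.2791.
Endpoint term: (f(8) + f(20))/2 = (2.07944 + 2.99573)/2 = 2.53759.
Integral + boundary = 33.8167.
Correction k=1: B_{2}/2! · (f^{(1)}(20) − f^{(1)}(8)) = 1/12 · (0.0500000 − 0.125000) = -0.00625000.
Running total after k=1: 33.8105.
Correction k=2: B_{4}/4! · (f^{(3)}(20) − f^{(3)}(8)) = −1/720 · (0.000250000 − 0.00390625) = 5.07812e-06.
Running total after k=2: 33.8105.
Correction k=3: B_{6}/6! · (f^{(5)}(20) − f^{(5)}(8)) = 1/30240 · (7.50000e-06 − 0.000732422) = -2.39723e-08.
Running total after k=3: 33.8105.
Correction k=4: B_{8}/8! · (f^{(7)}(20) − f^{(7)}(8)) = −1/1209600 · (5.62500e-07 − 0.000343323) = 2.83367e-10.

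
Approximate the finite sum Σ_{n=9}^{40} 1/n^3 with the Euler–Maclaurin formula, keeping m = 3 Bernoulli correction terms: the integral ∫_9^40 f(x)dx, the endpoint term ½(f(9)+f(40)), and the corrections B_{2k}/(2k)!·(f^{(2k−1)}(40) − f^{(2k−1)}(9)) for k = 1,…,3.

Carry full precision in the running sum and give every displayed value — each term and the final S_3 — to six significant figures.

The integral term ∫_9^40 1/x^3 dx = 0.00586034.
½[f(9) + f(40)] = ½[0.00137174 + 1.56250e-05] = 0.000693684.
Running total after boundary: 0.00655402.
Correction k=1: B_{2}/2! · (f^{(1)}(40) − f^{(1)}(9)) = 1/12 · (-1.17187e-06 − (-0.000457247)) = 3.80063e-05.
Partial sum through k=1: 0.00659203.
Correction k=2: B_{4}/4! · (f^{(3)}(40) − f^{(3)}(9)) = −1/720 · (-1.46484e-08 − (-0.000112901)) = -1.56786e-07.
Partial sum through k=2: 0.00659187.
Correction k=3: B_{6}/6! · (f^{(5)}(40) − f^{(5)}(9)) = 1/30240 · (-3.84521e-10 − (-5.85410e-05)) = 1.93587e-09.

S_3 ≈ 0.00659187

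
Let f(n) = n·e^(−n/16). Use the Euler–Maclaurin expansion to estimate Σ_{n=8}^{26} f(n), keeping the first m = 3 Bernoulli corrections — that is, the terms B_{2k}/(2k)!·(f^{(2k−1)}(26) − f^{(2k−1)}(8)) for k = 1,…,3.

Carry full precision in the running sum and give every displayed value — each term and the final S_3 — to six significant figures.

Integral: ∫_8^26 x·e^(−x/16) dx = 100.583.
Boundary: ½(f(8) + f(26)) = ½(4.85225 + 5.11970) = 4.98597.
Running total after boundary: 105.569.
Order-1 term: 1/12 · (-0.123070 − 0.303265) = -0.0355279.
Running total after k=1: 105.534.
Order-2 term: −1/720 · (0.00105763 − 0.00592315) = 6.75767e-06.
Running total after k=2: 105.534.
Order-3 term: 1/30240 · (1.01406e-05 − 4.16472e-05) = -1.04188e-09.

S_3 ≈ 105.534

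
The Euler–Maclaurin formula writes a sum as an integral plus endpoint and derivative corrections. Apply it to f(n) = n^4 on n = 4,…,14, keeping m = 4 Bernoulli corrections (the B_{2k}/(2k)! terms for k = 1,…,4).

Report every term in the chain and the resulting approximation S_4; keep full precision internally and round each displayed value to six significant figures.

S_4 ≈ 127589

Integral: ∫_4^14 x^4 dx = 107360.
Boundary: ½(f(4) + f(14)) = ½(256.000 + 38416.0) = 19336.0.
So far: 126696.
Correction k=1: B_{2}/2! · (f^{(1)}(14) − f^{(1)}(4)) = 1/12 · (10976.0 − 256.000) = 893.333.
Running total after k=1: 127589.
Correction k=2: B_{4}/4! · (f^{(3)}(14) − f^{(3)}(4)) = −1/720 · (336.000 − 96.0000) = -0.333333.
Running total after k=2: 127589.
Correction k=3: B_{6}/6! · (f^{(5)}(14) − f^{(5)}(4)) = 1/30240 · (0.00000 − 0.00000) = 0.00000.
Running total after k=3: 127589.
Correction k=4: B_{8}/8! · (f^{(7)}(14) − f^{(7)}(4)) = −1/1209600 · (0.00000 − 0.00000) = 0.00000.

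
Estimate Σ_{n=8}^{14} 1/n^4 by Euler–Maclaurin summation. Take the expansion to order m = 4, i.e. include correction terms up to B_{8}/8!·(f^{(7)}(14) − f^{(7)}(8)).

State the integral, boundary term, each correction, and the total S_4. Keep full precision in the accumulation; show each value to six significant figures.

The integral term ∫_8^14 1/x^4 dx = 0.000529565.
Endpoint term: (f(8) + f(14))/2 = (0.000244141 + 2.60308e-05)/2 = 0.000135086.
So far: 0.000664650.
Correction k=1: B_{2}/2! · (f^{(1)}(14) − f^{(1)}(8)) = 1/12 · (-7.43738e-06 − (-0.000122070)) = 9.55274e-06.
Running total after k=1: 0.000674203.
Correction k=2: B_{4}/4! · (f^{(3)}(14) − f^{(3)}(8)) = −1/720 · (-1.13837e-06 − (-5.72205e-05)) = -7.78918e-08.
Running total after k=2: 0.000674125.
Correction k=3: B_{6}/6! · (f^{(5)}(14) − f^{(5)}(8)) = 1/30240 · (-3.25250e-07 − (-5.00679e-05)) = 1.64493e-09.
Running total after k=3: 0.000674127.
Correction k=4: B_{8}/8! · (f^{(7)}(14) − f^{(7)}(8)) = −1/1209600 · (-1.49349e-07 − (-7.04080e-05)) = -5.80842e-11.

S_4 ≈ 0.000674127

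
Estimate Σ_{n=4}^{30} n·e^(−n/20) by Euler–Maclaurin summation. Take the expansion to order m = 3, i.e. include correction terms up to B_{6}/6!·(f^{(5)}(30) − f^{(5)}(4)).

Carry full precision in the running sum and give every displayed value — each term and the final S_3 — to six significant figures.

S_3 ≈ 174.781

The integral term ∫_4^30 x·e^(−x/20) dx = 169.861.
Boundary: ½(f(4) + f(30)) = ½(3.27492 + 6.69390) = 4.98441.
Integral + boundary = 174.845.
k=1: B_{2}/(2)! × [f^{(1)}(30) − f^{(1)}(4)] = 1/12 × (-0.111565 − 0.654985) = -0.0638791.
Running total after k=1: 174.781.
k=2: B_{4}/(4)! × [f^{(3)}(30) − f^{(3)}(4)] = −1/720 × (0.000836738 − 0.00573112) = 6.79775e-06.
Running total after k=2: 174.781.
k=3: B_{6}/(6)! × [f^{(5)}(30) − f^{(5)}(4)] = 1/30240 × (4.88097e-06 − 2.45619e-05) = -6.50825e-10.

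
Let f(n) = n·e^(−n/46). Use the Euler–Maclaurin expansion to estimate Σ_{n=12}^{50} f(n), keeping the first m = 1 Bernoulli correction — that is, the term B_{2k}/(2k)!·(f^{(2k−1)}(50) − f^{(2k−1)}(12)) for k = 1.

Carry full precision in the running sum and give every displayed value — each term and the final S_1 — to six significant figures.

S_1 ≈ 579.123

The integral term ∫_12^50 x·e^(−x/46) dx = 566.120.
Endpoint term: (f(12) + f(50))/2 = (9.24458 + 16.8621)/2 = 13.0533.
Integral + boundary = 579.173.
Order-1 term: 1/12 · (-0.0293253 − 0.569412) = -0.0498948.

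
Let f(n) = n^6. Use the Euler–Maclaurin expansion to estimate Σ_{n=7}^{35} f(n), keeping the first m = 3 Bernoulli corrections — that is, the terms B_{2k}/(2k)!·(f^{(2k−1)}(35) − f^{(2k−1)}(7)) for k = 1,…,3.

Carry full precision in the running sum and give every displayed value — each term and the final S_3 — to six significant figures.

S_3 ≈ 1.01366e+10

The integral term ∫_7^35 x^6 dx = 9.19121e+09.
Boundary: ½(f(7) + f(35)) = ½(117649 + 1.83827e+09) = 9.19192e+08.
So far: 1.01104e+10.
k=1: B_{2}/(2)! × [f^{(1)}(35) − f^{(1)}(7)] = 1/12 × (3.15131e+08 − 100842) = 2.62525e+07.
Partial sum through k=1: 1.01367e+10.
k=2: B_{4}/(4)! × [f^{(3)}(35) − f^{(3)}(7)] = −1/720 × (5.14500e+06 − 41160.0) = -7088.67.
Partial sum through k=2: 1.01366e+10.
k=3: B_{6}/(6)! × [f^{(5)}(35) − f^{(5)}(7)] = 1/30240 × (25200.0 − 5040.00) = 0.666667.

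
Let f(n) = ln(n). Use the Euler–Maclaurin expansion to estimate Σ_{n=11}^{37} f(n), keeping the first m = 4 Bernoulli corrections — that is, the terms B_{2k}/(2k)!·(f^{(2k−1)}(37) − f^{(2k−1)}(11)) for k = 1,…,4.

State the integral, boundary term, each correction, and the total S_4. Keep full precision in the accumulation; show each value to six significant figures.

S_4 ≈ 84.2262

The integral term ∫_11^37 ln(x) dx = 81.2271.
Boundary: ½(f(11) + f(37)) = ½(2.39790 + 3.61092) = 3.00441.
So far: 84.2315.
Correction k=1: B_{2}/2! · (f^{(1)}(37) − f^{(1)}(11)) = 1/12 · (0.0270270 − 0.0909091) = -0.00532351.
Partial sum through k=1: 84.2262.
Correction k=2: B_{4}/4! · (f^{(3)}(37) − f^{(3)}(11)) = −1/720 · (3.94843e-05 − 0.00150263) = 2.03215e-06.
Partial sum through k=2: 84.2262.
Correction k=3: B_{6}/6! · (f^{(5)}(37) − f^{(5)}(11)) = 1/30240 · (3.46101e-07 − 0.000149021) = -4.91650e-09.
Partial sum through k=3: 84.2262.
Correction k=4: B_{8}/8! · (f^{(7)}(37) − f^{(7)}(11)) = −1/1209600 · (7.58439e-09 − 3.69474e-05) = 3.05389e-11.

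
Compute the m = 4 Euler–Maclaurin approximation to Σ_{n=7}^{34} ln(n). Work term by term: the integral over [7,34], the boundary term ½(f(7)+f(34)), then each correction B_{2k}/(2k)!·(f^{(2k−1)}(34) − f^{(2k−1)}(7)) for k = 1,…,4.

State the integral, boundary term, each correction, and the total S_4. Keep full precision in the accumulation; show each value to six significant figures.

∫_7^34 ln(x) dx evaluates to 79.2749.
½[f(7) + f(34)] = ½[1.94591 + 3.52636] = 2.73614.
Integral + boundary = 82.0110.
Order-1 term: 1/12 · (0.0294118 − 0.142857) = -0.00945378.
Running total after k=1: 82.0016.
Order-2 term: −1/720 · (5.08854e-05 − 0.00583090) = 8.02780e-06.
Running total after k=2: 82.0016.
Order-3 term: 1/30240 · (5.28222e-07 − 0.00142798) = -4.72040e-08.
Running total after k=3: 82.0016.
Order-4 term: −1/1209600 · (1.37082e-08 − 0.000874271) = 7.22766e-10.

S_4 ≈ 82.0016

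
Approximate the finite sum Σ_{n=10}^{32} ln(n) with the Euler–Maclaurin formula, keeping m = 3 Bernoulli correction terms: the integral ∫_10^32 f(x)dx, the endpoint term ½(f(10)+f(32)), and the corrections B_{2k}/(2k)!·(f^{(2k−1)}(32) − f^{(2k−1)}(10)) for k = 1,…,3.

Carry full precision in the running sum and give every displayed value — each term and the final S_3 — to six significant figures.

S_3 ≈ 68.7561

The integral term ∫_10^32 ln(x) dx = 65.8777.
½[f(10) + f(32)] = ½[2.30259 + 3.46574] = 2.88416.
So far: 68.7619.
k=1: B_{2}/(2)! × [f^{(1)}(32) − f^{(1)}(10)] = 1/12 × (0.0312500 − 0.100000) = -0.00572917.
After k=1: 68.7561.
k=2: B_{4}/(4)! × [f^{(3)}(32) − f^{(3)}(10)] = −1/720 × (6.10352e-05 − 0.00200000) = 2.69301e-06.
After k=2: 68.7561.
k=3: B_{6}/(6)! × [f^{(5)}(32) − f^{(5)}(10)] = 1/30240 × (7.15256e-07 − 0.000240000) = -7.91286e-09.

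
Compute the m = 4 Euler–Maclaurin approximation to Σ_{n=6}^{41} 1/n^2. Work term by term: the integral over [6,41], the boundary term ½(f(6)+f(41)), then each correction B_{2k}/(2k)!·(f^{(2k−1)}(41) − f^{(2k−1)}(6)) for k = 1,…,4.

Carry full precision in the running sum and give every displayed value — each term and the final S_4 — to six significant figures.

∫_6^41 1/x^2 dx evaluates to 0.142276.
½[f(6) + f(41)] = ½[0.0277778 + 0.000594884] = 0.0141863.
Integral + boundary = 0.156463.
Order-1 term: 1/12 · (-2.90187e-05 − (-0.00925926)) = 0.000769187.
Running total after k=1: 0.157232.
Order-2 term: −1/720 · (-2.07153e-07 − (-0.00308642)) = -4.28641e-06.
Running total after k=2: 0.157228.
Order-3 term: 1/30240 · (-3.69697e-09 − (-0.00257202)) = 8.50533e-08.
Running total after k=3: 0.157228.
Order-4 term: −1/1209600 · (-1.23159e-10 − (-0.00400091)) = -3.30763e-09.

S_4 ≈ 0.157228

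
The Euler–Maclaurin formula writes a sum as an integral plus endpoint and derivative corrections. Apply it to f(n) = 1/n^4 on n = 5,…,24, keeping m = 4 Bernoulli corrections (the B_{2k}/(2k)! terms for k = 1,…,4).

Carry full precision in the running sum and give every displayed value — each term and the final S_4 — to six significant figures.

Integral: ∫_5^24 1/x^4 dx = 0.00264255.
½[f(5) + f(24)] = ½[0.00160000 + 3.01408e-06] = 0.000801507.
So far: 0.00344406.
Order-1 term: 1/12 · (-5.02347e-07 − (-0.00128000)) = 0.000106625.
Partial sum through k=1: 0.00355069.
Order-2 term: −1/720 · (-2.61639e-08 − (-0.00153600)) = -2.13330e-06.
Partial sum through k=2: 0.00354855.
Order-3 term: 1/30240 · (-2.54371e-09 − (-0.00344064)) = 1.13778e-07.
Partial sum through k=3: 0.00354867.
Order-4 term: −1/1209600 · (-3.97455e-10 − (-0.0123863)) = -1.02400e-08.

S_4 ≈ 0.00354866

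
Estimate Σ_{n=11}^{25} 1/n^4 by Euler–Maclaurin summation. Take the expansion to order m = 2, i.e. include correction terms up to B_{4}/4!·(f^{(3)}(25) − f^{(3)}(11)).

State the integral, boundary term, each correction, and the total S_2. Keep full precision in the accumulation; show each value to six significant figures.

∫_11^25 1/x^4 dx evaluates to 0.000229105.
Endpoint term: (f(11) + f(25))/2 = (6.83013e-05 + 2.56000e-06)/2 = 3.54307e-05.
Running total after boundary: 0.000264536.
Order-1 term: 1/12 · (-4.09600e-07 − (-2.48369e-05)) = 2.03560e-06.
After k=1: 0.000266571.
Order-2 term: −1/720 · (-1.96608e-08 − (-6.15790e-06)) = -8.52533e-09.

S_2 ≈ 0.000266563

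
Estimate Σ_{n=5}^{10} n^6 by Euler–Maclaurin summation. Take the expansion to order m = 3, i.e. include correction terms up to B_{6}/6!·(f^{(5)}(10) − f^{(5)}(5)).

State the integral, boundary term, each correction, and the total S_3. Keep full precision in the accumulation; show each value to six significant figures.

Integral: ∫_5^10 x^6 dx = 1.41741e+06.
Boundary: ½(f(5) + f(10)) = ½(15625.0 + 1.00000e+06) = 507812.
Integral + boundary = 1.92522e+06.
k=1: B_{2}/(2)! × [f^{(1)}(10) − f^{(1)}(5)] = 1/12 × (600000 − 18750.0) = 48437.5.
Partial sum through k=1: 1.97366e+06.
k=2: B_{4}/(4)! × [f^{(3)}(10) − f^{(3)}(5)] = −1/720 × (120000 − 15000.0) = -145.833.
Partial sum through k=2: 1.97351e+06.
k=3: B_{6}/(6)! × [f^{(5)}(10) − f^{(5)}(5)] = 1/30240 × (7200.00 − 3600.00) = 0.119048.

S_3 ≈ 1.97352e+06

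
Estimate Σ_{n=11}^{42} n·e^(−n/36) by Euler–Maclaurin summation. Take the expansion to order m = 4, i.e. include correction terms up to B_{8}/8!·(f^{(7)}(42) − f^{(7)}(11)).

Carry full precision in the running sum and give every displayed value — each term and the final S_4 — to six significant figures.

S_4 ≈ 382.644

∫_11^42 x·e^(−x/36) dx evaluates to 372.100.
½[f(11) + f(42)] = ½[8.10385 + 13.0789] = 10.5914.
So far: 382.691.
Correction k=1: B_{2}/2! · (f^{(1)}(42) − f^{(1)}(11)) = 1/12 · (-0.0519005 − 0.511607) = -0.0469590.
Running total after k=1: 382.644.
Correction k=2: B_{4}/4! · (f^{(3)}(42) − f^{(3)}(11)) = −1/720 · (0.000440514 − 0.00153166) = 1.51548e-06.
Running total after k=2: 382.644.
Correction k=3: B_{6}/6! · (f^{(5)}(42) − f^{(5)}(11)) = 1/30240 · (7.10706e-07 − 2.05908e-06) = -4.45891e-11.
Running total after k=3: 382.644.
Correction k=4: B_{8}/8! · (f^{(7)}(42) − f^{(7)}(11)) = −1/1209600 · (8.34497e-10 − 2.26568e-09) = 1.18319e-15.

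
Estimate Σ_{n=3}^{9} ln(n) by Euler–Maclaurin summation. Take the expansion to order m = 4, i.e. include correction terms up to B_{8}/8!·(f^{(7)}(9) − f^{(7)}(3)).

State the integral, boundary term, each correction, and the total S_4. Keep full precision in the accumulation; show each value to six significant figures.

S_4 ≈ 12.1087

∫_3^9 ln(x) dx evaluates to 10.4792.
½[f(3) + f(9)] = ½[1.09861 + 2.19722] = 1.64792.
So far: 12.1271.
Order-1 term: 1/12 · (0.111111 − 0.333333) = -0.0185185.
After k=1: 12.1086.
Order-2 term: −1/720 · (0.00274348 − 0.0740741) = 9.90703e-05.
After k=2: 12.1087.
Order-3 term: 1/30240 · (0.000406442 − 0.0987654) = -3.25261e-06.
After k=3: 12.1087.
Order-4 term: −1/1209600 · (0.000150534 − 0.329218) = 2.72047e-07.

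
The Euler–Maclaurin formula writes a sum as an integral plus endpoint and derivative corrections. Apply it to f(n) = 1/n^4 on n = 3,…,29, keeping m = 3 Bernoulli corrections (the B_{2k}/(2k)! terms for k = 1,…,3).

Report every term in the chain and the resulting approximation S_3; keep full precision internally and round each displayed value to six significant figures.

S_3 ≈ 0.0198124

∫_3^29 1/x^4 dx evaluates to 0.0123320.
Boundary: ½(f(3) + f(29)) = ½(0.0123457 + 1.41387e-06) = 0.00617355.
Running total after boundary: 0.0185056.
k=1: B_{2}/(2)! × [f^{(1)}(29) − f^{(1)}(3)] = 1/12 × (-1.95016e-07 − (-0.0164609)) = 0.00137173.
Running total after k=1: 0.0198773.
k=2: B_{4}/(4)! × [f^{(3)}(29) − f^{(3)}(3)] = −1/720 × (-6.95657e-09 − (-0.0548697)) = -7.62079e-05.
Running total after k=2: 0.0198011.
k=3: B_{6}/(6)! × [f^{(5)}(29) − f^{(5)}(3)] = 1/30240 × (-4.63220e-10 − (-0.341411)) = 1.12901e-05.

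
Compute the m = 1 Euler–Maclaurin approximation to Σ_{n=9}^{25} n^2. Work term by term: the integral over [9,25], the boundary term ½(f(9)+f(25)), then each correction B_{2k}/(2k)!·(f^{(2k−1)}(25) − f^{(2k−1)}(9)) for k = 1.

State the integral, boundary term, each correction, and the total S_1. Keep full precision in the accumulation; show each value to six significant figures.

Integral: ∫_9^25 x^2 dx = 4965.33.
Endpoint term: (f(9) + f(25))/2 = (81.0000 + 625.000)/2 = 353.000.
Integral + boundary = 5318.33.
Order-1 term: 1/12 · (50.0000 − 18.0000) = 2.66667.

S_1 ≈ 5321.00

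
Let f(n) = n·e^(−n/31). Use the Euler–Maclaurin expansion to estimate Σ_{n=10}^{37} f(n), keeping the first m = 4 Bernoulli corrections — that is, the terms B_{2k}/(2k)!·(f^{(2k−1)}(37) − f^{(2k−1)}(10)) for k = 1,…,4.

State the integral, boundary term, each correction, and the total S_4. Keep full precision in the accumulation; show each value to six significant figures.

∫_10^37 x·e^(−x/31) dx evaluates to 281.530.
Endpoint term: (f(10) + f(37))/2 = (7.24278 + 11.2163)/2 = 9.22955.
Running total after boundary: 290.759.
Order-1 term: 1/12 · (-0.0586730 − 0.490640) = -0.0457760.
Running total after k=1: 290.714.
Order-2 term: −1/720 · (0.000569838 − 0.00201789) = 2.01119e-06.
Running total after k=2: 290.714.
Order-3 term: 1/30240 · (1.24946e-06 − 3.66830e-06) = -7.99880e-11.
Running total after k=3: 290.714.
Order-4 term: −1/1209600 · (1.98330e-09 − 5.44933e-09) = 2.86544e-15.

S_4 ≈ 290.714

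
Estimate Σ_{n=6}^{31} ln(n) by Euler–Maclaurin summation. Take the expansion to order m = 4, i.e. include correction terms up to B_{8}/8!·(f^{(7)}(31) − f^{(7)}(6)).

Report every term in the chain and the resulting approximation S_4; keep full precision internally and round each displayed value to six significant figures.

S_4 ≈ 73.3047

Integral: ∫_6^31 ln(x) dx = 70.7030.
Boundary: ½(f(6) + f(31)) = ½(1.79176 + 3.43399) = 2.61287.
So far: 73.3159.
Correction k=1: B_{2}/2! · (f^{(1)}(31) − f^{(1)}(6)) = 1/12 · (0.0322581 − 0.166667) = -0.0112007.
Running total after k=1: 73.3047.
Correction k=2: B_{4}/4! · (f^{(3)}(31) − f^{(3)}(6)) = −1/720 · (6.71344e-05 − 0.00925926) = 1.27668e-05.
Running total after k=2: 73.3047.
Correction k=3: B_{6}/6! · (f^{(5)}(31) − f^{(5)}(6)) = 1/30240 · (8.38306e-07 − 0.00308642) = -1.02036e-07.
Running total after k=3: 73.3047.
Correction k=4: B_{8}/8! · (f^{(7)}(31) − f^{(7)}(6)) = −1/1209600 · (2.61698e-08 − 0.00257202) = 2.12631e-09.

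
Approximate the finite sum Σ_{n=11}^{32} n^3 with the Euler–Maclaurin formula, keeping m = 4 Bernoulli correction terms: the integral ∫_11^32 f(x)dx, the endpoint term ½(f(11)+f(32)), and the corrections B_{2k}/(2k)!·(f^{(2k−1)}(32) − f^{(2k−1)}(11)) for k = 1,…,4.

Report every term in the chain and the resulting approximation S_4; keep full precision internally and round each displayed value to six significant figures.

S_4 ≈ 275759

∫_11^32 x^3 dx evaluates to 258484.
½[f(11) + f(32)] = ½[1331.00 + 32768.0] = 17049.5.
So far: 275533.
k=1: B_{2}/(2)! × [f^{(1)}(32) − f^{(1)}(11)] = 1/12 × (3072.00 − 363.000) = 225.750.
After k=1: 275759.
k=2: B_{4}/(4)! × [f^{(3)}(32) − f^{(3)}(11)] = −1/720 × (6.00000 − 6.00000) = 0.00000.
After k=2: 275759.
k=3: B_{6}/(6)! × [f^{(5)}(32) − f^{(5)}(11)] = 1/30240 × (0.00000 − 0.00000) = 0.00000.
After k=3: 275759.
k=4: B_{8}/(8)! × [f^{(7)}(32) − f^{(7)}(11)] = −1/1209600 × (0.00000 − 0.00000) = 0.00000.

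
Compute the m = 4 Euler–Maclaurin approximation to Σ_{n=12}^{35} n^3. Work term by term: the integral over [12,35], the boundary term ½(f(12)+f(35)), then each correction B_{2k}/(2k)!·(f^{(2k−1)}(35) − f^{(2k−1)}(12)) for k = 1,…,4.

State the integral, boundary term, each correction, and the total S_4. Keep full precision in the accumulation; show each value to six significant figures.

∫_12^35 x^3 dx evaluates to 369972.
Boundary: ½(f(12) + f(35)) = ½(1728.00 + 42875.0) = 22301.5.
So far: 392274.
k=1: B_{2}/(2)! × [f^{(1)}(35) − f^{(1)}(12)] = 1/12 × (3675.00 − 432.000) = 270.250.
Partial sum through k=1: 392544.
k=2: B_{4}/(4)! × [f^{(3)}(35) − f^{(3)}(12)] = −1/720 × (6.00000 − 6.00000) = 0.00000.
Partial sum through k=2: 392544.
k=3: B_{6}/(6)! × [f^{(5)}(35) − f^{(5)}(12)] = 1/30240 × (0.00000 − 0.00000) = 0.00000.
Partial sum through k=3: 392544.
k=4: B_{8}/(8)! × [f^{(7)}(35) − f^{(7)}(12)] = −1/1209600 × (0.00000 − 0.00000) = 0.00000.

S_4 ≈ 392544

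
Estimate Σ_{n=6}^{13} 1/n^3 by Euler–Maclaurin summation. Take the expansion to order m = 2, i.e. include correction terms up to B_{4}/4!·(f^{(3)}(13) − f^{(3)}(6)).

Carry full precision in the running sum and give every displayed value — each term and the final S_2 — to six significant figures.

The integral term ∫_6^13 1/x^3 dx = 0.0109303.
Endpoint term: (f(6) + f(13))/2 = (0.00462963 + 0.000455166)/2 = 0.00254240.
Integral + boundary = 0.0134727.
k=1: B_{2}/(2)! × [f^{(1)}(13) − f^{(1)}(6)] = 1/12 × (-0.000105038 − (-0.00231481)) = 0.000184148.
After k=1: 0.0136569.
k=2: B_{4}/(4)! × [f^{(3)}(13) − f^{(3)}(6)] = −1/720 × (-1.24306e-05 − (-0.00128601)) = -1.76886e-06.

S_2 ≈ 0.0136551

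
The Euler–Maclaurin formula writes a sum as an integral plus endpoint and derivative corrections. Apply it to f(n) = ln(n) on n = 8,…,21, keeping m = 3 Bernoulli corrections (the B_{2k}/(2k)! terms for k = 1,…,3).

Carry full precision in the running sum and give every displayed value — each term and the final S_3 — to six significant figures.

S_3 ≈ 36.8550

Integral: ∫_8^21 ln(x) dx = 34.2994.
Endpoint term: (f(8) + f(21))/2 = (2.07944 + 3.04452)/2 = 2.56198.
So far: 36.8614.
Order-1 term: 1/12 · (0.0476190 − 0.125000) = -0.00644841.
Partial sum through k=1: 36.8550.
Order-2 term: −1/720 · (0.000215959 − 0.00390625) = 5.12540e-06.
Partial sum through k=2: 36.8550.
Order-3 term: 1/30240 · (5.87645e-06 − 0.000732422) = -2.40260e-08.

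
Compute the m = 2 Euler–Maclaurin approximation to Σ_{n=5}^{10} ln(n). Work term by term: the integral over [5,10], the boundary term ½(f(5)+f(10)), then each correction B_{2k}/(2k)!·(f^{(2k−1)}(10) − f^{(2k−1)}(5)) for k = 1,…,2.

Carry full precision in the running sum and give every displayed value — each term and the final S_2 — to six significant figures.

S_2 ≈ 11.9264

∫_5^10 ln(x) dx evaluates to 9.97866.
Endpoint term: (f(5) + f(10))/2 = (1.60944 + 2.30259)/2 = 1.95601.
So far: 11.9347.
Correction k=1: B_{2}/2! · (f^{(1)}(10) − f^{(1)}(5)) = 1/12 · (0.100000 − 0.200000) = -0.00833333.
Running total after k=1: 11.9263.
Correction k=2: B_{4}/4! · (f^{(3)}(10) − f^{(3)}(5)) = −1/720 · (0.00200000 − 0.0160000) = 1.94444e-05.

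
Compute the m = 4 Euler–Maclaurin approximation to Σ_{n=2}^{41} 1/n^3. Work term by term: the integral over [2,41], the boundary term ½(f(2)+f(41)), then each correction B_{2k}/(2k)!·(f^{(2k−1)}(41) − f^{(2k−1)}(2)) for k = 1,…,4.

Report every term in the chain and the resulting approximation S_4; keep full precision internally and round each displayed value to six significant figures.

S_4 ≈ 0.201712

Integral: ∫_2^41 1/x^3 dx = 0.124703.
Boundary: ½(f(2) + f(41)) = ½(0.125000 + 1.45094e-05) = 0.0625073.
So far: 0.187210.
k=1: B_{2}/(2)! × [f^{(1)}(41) − f^{(1)}(2)] = 1/12 × (-1.06166e-06 − (-0.187500)) = 0.0156249.
Running total after k=1: 0.202835.
k=2: B_{4}/(4)! × [f^{(3)}(41) − f^{(3)}(2)] = −1/720 × (-1.26313e-08 − (-0.937500)) = -0.00130208.
Running total after k=2: 0.201533.
k=3: B_{6}/(6)! × [f^{(5)}(41) − f^{(5)}(2)] = 1/30240 × (-3.15595e-10 − (-9.84375)) = 0.000325521.
Running total after k=3: 0.201858.
k=4: B_{8}/(8)! × [f^{(7)}(41) − f^{(7)}(2)] = −1/1209600 × (-1.35174e-11 − (-177.188)) = -0.000146484.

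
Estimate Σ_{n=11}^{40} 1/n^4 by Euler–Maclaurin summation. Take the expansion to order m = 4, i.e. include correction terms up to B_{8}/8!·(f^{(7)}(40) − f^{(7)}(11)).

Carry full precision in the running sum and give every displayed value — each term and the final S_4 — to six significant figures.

The integral term ∫_11^40 1/x^4 dx = 0.000245230.
Boundary: ½(f(11) + f(40)) = ½(6.83013e-05 + 3.90625e-07) = 3.43460e-05.
So far: 0.000279576.
Correction k=1: B_{2}/2! · (f^{(1)}(40) − f^{(1)}(11)) = 1/12 · (-3.90625e-08 − (-2.48369e-05)) = 2.06648e-06.
Running total after k=1: 0.000281642.
Correction k=2: B_{4}/4! · (f^{(3)}(40) − f^{(3)}(11)) = −1/720 · (-7.32422e-10 − (-6.15790e-06)) = -8.55162e-09.
Running total after k=2: 0.000281634.
Correction k=3: B_{6}/6! · (f^{(5)}(40) − f^{(5)}(11)) = 1/30240 · (-2.56348e-11 − (-2.84994e-06)) = 9.42431e-11.
Running total after k=3: 0.000281634.
Correction k=4: B_{8}/8! · (f^{(7)}(40) − f^{(7)}(11)) = −1/1209600 · (-1.44196e-12 − (-2.11979e-06)) = -1.75247e-12.

S_4 ≈ 0.000281634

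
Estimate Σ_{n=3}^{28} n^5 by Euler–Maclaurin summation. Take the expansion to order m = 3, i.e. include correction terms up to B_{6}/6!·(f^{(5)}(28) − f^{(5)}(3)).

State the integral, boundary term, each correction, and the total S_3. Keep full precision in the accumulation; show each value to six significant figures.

S_3 ≈ 8.91762e+07

Integral: ∫_3^28 x^5 dx = 8.03149e+07.
Boundary: ½(f(3) + f(28)) = ½(243.000 + 1.72104e+07) = 8.60531e+06.
Integral + boundary = 8.89202e+07.
Order-1 term: 1/12 · (3.07328e+06 − 405.000) = 256073.
Partial sum through k=1: 8.91763e+07.
Order-2 term: −1/720 · (47040.0 − 540.000) = -64.5833.
Partial sum through k=2: 8.91762e+07.
Order-3 term: 1/30240 · (120.000 − 120.000) = 0.00000.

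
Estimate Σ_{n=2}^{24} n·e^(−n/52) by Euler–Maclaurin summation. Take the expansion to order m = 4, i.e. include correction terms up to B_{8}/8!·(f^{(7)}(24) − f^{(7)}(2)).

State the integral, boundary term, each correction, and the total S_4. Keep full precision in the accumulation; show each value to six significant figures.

S_4 ≈ 219.530

The integral term ∫_2^24 x·e^(−x/52) dx = 211.053.
Boundary: ½(f(2) + f(24)) = ½(1.92454 + 15.1275) = 8.52603.
Running total after boundary: 219.579.
Order-1 term: 1/12 · (0.339399 − 0.925258) = -0.0488216.
Running total after k=1: 219.530.
Order-2 term: −1/720 · (0.000591726 − 0.00105392) = 6.41935e-07.
Running total after k=2: 219.530.
Order-3 term: 1/30240 · (3.91248e-07 − 6.52979e-07) = -8.65515e-12.
Running total after k=3: 219.530.
Order-4 term: −1/1209600 · (2.08455e-10 − 3.38830e-10) = 1.07784e-16.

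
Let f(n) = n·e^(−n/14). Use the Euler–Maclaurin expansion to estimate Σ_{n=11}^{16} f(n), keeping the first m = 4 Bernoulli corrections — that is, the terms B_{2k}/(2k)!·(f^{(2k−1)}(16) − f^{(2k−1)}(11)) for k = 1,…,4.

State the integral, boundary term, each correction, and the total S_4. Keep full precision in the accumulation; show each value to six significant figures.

∫_11^16 x·e^(−x/14) dx evaluates to 25.5872.
Endpoint term: (f(11) + f(16))/2 = (5.01373 + 5.10250)/2 = 5.05812.
Running total after boundary: 30.6453.
Order-1 term: 1/12 · (-0.0455581 − 0.0976701) = -0.0119357.
Partial sum through k=1: 30.6333.
Order-2 term: −1/720 · (0.00302171 − 0.00514928) = 2.95495e-06.
Partial sum through k=2: 30.6333.
Order-3 term: 1/30240 · (3.20197e-05 − 5.00012e-05) = -5.94627e-10.
Partial sum through k=3: 30.6333.
Order-4 term: −1/1209600 · (2.48074e-07 − 3.76176e-07) = 1.05905e-13.

S_4 ≈ 30.6333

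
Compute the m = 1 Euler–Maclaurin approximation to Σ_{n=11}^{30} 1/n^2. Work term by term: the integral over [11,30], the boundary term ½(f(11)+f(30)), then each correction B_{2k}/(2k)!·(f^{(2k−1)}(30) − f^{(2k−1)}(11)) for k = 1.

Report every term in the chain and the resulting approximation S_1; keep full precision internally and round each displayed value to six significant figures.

Integral: ∫_11^30 1/x^2 dx = 0.0575758.
Boundary: ½(f(11) + f(30)) = ½(0.00826446 + 0.00111111) = 0.00468779.
Integral + boundary = 0.0622635.
k=1: B_{2}/(2)! × [f^{(1)}(30) − f^{(1)}(11)] = 1/12 × (-7.40741e-05 − (-0.00150263)) = 0.000119046.

S_1 ≈ 0.0623826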